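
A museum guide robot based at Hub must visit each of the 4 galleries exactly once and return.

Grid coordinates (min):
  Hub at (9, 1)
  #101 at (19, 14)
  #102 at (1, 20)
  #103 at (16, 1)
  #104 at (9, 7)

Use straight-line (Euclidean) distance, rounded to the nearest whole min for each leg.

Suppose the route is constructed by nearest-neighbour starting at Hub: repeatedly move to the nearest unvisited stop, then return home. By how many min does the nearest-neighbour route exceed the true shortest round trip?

From Hub: #104=6, #103=7, #101=16, #102=21 → choose #104 (6).
From #104: #103=9, #101=12, #102=15 → choose #103 (9).
From #103: #101=13, #102=24 → choose #101 (13).
From #101: #102=19 → choose #102 (19).
NN route Hub → #104 → #103 → #101 → #102 → Hub costs 68.
Optimal: Hub → #103 → #101 → #102 → #104 → Hub costs 60 (by enumerating all 12 distinct tours).
Excess = 68 − 60 = 8.

Excess over optimum: 8 min.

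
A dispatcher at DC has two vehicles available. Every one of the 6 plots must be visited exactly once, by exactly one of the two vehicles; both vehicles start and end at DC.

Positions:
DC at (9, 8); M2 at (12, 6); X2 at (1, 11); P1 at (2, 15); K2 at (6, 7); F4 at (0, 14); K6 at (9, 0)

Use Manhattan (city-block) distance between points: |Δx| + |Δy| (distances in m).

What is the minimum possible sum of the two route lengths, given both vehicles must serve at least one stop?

Check every non-empty split of the stops between the two vehicles; for each half take its own optimal tour:
  {M2} + {X2, P1, K2, F4, K6}: 10 + 48 = 58
  {X2} + {M2, P1, K2, F4, K6}: 22 + 54 = 76
  {M2, X2} + {P1, K2, F4, K6}: 32 + 48 = 80
  {P1} + {M2, X2, K2, F4, K6}: 28 + 52 = 80
  {M2, P1} + {X2, K2, F4, K6}: 38 + 46 = 84
  {X2, P1} + {M2, K2, F4, K6}: 30 + 52 = 82
  … (31 splits in total)
  {X2, P1, K2, F4} + {M2, K6}: 34 + 22 = 56  ← best
Best: vehicle 1 DC → X2 → F4 → P1 → K2 → DC = 34; vehicle 2 DC → M2 → K6 → DC = 22; combined 56.

Minimum combined distance: 56 m.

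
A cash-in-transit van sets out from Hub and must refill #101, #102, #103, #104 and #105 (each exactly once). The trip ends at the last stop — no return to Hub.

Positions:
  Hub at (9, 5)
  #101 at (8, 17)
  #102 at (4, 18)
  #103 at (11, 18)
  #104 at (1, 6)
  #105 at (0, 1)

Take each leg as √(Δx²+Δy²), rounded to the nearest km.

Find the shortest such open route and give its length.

There are 5! = 120 possible orderings.
Hub→#101→#102→#103→#104→#105: 12+4+7+16+5 = 44
Hub→#101→#102→#103→#105→#104: 12+4+7+20+5 = 48
Hub→#101→#102→#104→#103→#105: 12+4+12+16+20 = 64
Hub→#101→#102→#104→#105→#103: 12+4+12+5+20 = 53
Hub→#101→#102→#105→#103→#104: 12+4+17+20+16 = 69
Hub→#101→#102→#105→#104→#103: 12+4+17+5+16 = 54
Hub→#101→#103→#102→#104→#105: 12+3+7+12+5 = 39
Hub→#101→#103→#102→#105→#104: 12+3+7+17+5 = 44
Hub→#101→#103→#104→#102→#105: 12+3+16+12+17 = 60
Hub→#101→#103→#104→#105→#102: 12+3+16+5+17 = 53
Hub→#101→#103→#105→#102→#104: 12+3+20+17+12 = 64
Hub→#101→#103→#105→#104→#102: 12+3+20+5+12 = 52
Hub→#101→#104→#102→#103→#105: 12+13+12+7+20 = 64
Hub→#101→#104→#102→#105→#103: 12+13+12+17+20 = 74
… (106 more)
Hub→#105→#104→#102→#101→#103: 10+5+12+4+3 = 34  ← best
The minimum is 34.
One shortest path: Hub → #105 → #104 → #102 → #101 → #103.

Shortest open route: 34 km.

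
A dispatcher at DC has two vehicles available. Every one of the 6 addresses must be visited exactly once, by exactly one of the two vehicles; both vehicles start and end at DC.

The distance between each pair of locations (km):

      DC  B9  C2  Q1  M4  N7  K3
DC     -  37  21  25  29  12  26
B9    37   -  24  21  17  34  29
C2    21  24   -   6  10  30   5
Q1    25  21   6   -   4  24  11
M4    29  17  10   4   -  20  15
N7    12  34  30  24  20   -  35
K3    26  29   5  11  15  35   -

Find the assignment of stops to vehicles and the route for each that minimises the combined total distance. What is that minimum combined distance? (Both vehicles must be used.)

Try each way of splitting the stops between the two vehicles (each non-empty) and, for each split, find the best tour for each vehicle:
  {B9} + {C2, Q1, M4, N7, K3}: 74 + 73 = 147
  {C2} + {B9, Q1, M4, N7, K3}: 42 + 104 = 146
  {B9, C2} + {Q1, M4, N7, K3}: 82 + 73 = 155
  {Q1} + {B9, C2, M4, N7, K3}: 50 + 104 = 154
  {B9, Q1} + {C2, M4, N7, K3}: 83 + 73 = 156
  {C2, Q1} + {B9, M4, N7, K3}: 52 + 104 = 156
  … (31 splits in total)
  {N7} + {B9, C2, Q1, M4, K3}: 24 + 95 = 119  ← best
Best: vehicle 1 DC → N7 → DC = 24; vehicle 2 DC → B9 → M4 → Q1 → C2 → K3 → DC = 95; combined 119.

119 km — the smallest possible combined total.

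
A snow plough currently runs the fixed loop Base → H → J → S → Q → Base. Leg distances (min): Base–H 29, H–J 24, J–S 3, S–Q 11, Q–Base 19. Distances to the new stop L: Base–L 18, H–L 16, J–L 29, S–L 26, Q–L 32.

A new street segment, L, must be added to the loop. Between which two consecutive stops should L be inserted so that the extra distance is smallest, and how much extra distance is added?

Insertion cost between consecutive stops i–j is d(i,L) + d(L,j) − d(i,j):
  between Base and H: 18 + 16 − 29 = 5
  between H and J: 16 + 29 − 24 = 21
  between J and S: 29 + 26 − 3 = 52
  between S and Q: 26 + 32 − 11 = 47
  between Q and Base: 32 + 18 − 19 = 31
Cheapest insertion is between Base and H, adding 5.
New total = 86 + 5 = 91.

+5 min — insert L between Base and H.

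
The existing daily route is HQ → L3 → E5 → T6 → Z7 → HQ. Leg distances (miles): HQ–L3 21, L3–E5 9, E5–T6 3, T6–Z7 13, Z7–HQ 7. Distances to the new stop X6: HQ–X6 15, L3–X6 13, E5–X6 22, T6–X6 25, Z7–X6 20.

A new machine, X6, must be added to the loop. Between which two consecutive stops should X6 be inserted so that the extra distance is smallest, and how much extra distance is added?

Insertion cost between consecutive stops i–j is d(i,X6) + d(X6,j) − d(i,j):
  between HQ and L3: 15 + 13 − 21 = 7
  between L3 and E5: 13 + 22 − 9 = 26
  between E5 and T6: 22 + 25 − 3 = 44
  between T6 and Z7: 25 + 20 − 13 = 32
  between Z7 and HQ: 20 + 15 − 7 = 28
Cheapest insertion is between HQ and L3, adding 7.
New total = 53 + 7 = 60.

Adding 7 miles by placing X6 on the HQ–L3 leg.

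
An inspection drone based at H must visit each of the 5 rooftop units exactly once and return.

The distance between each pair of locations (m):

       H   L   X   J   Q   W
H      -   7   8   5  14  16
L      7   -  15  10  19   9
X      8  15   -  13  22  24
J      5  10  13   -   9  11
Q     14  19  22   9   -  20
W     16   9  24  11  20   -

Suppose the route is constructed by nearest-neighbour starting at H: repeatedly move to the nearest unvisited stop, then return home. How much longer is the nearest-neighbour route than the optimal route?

8 m longer than the optimal tour.

H: J=5, L=7, X=8, Q=14, W=16 ⇒ J
J: Q=9, L=10, W=11, X=13 ⇒ Q
Q: L=19, W=20, X=22 ⇒ L
L: W=9, X=15 ⇒ W
W: X=24 ⇒ X
NN route H → J → Q → L → W → X → H costs 74.
Optimal: H → L → W → J → Q → X → H costs 66 (by enumerating all 60 distinct tours).
Excess = 74 − 66 = 8.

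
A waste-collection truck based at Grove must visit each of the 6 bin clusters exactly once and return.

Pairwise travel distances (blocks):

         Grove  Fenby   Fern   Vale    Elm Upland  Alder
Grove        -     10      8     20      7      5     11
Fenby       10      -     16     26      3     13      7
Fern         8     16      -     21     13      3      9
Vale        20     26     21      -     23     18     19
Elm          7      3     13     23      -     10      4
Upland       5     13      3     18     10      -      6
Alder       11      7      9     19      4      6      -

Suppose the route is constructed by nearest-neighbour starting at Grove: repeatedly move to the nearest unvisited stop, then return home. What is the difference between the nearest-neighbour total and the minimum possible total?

The nearest-neighbour route is 5 blocks longer than optimal.

Grove: Upland=5, Elm=7, Fern=8, Fenby=10, Alder=11, Vale=20 ⇒ Upland
Upland: Fern=3, Alder=6, Elm=10, Fenby=13, Vale=18 ⇒ Fern
Fern: Alder=9, Elm=13, Fenby=16, Vale=21 ⇒ Alder
Alder: Elm=4, Fenby=7, Vale=19 ⇒ Elm
Elm: Fenby=3, Vale=23 ⇒ Fenby
Fenby: Vale=26 ⇒ Vale
NN route Grove → Upland → Fern → Alder → Elm → Fenby → Vale → Grove costs 70.
Optimal: Grove → Fenby → Elm → Alder → Vale → Fern → Upland → Grove costs 65 (by enumerating all 360 distinct tours).
Excess = 70 − 65 = 5.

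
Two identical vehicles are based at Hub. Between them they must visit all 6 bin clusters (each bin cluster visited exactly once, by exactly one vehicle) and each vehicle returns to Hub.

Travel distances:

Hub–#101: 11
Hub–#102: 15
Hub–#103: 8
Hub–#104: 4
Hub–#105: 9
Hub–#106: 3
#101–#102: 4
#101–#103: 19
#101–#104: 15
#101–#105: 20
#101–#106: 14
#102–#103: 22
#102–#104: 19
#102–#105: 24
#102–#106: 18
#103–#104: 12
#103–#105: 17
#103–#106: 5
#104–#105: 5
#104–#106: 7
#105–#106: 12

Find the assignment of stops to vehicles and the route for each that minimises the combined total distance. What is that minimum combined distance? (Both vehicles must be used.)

Try each way of splitting the stops between the two vehicles (each non-empty) and, for each split, find the best tour for each vehicle:
  {#101} + {#102, #103, #104, #105, #106}: 22 + 63 = 85
  {#102} + {#101, #103, #104, #105, #106}: 30 + 56 = 86
  {#101, #102} + {#103, #104, #105, #106}: 30 + 34 = 64
  {#103} + {#101, #102, #104, #105, #106}: 16 + 54 = 70
  {#101, #103} + {#102, #104, #105, #106}: 38 + 54 = 92
  {#102, #103} + {#101, #104, #105, #106}: 45 + 46 = 91
  … (31 splits in total)
  {#104, #105} + {#101, #102, #103, #106}: 18 + 45 = 63  ← best
Best: vehicle 1 Hub → #104 → #105 → Hub = 18; vehicle 2 Hub → #101 → #102 → #103 → #106 → Hub = 45; combined 63.

63 — the smallest possible combined total.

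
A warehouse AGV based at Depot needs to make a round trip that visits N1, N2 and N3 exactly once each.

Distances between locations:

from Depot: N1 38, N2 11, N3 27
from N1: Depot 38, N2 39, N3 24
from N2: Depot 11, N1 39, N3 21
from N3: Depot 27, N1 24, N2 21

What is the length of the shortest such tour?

Minimum total distance: 94.

With 3 stops there are 3!/2 = 3 distinct round trips (a route and its reverse cost the same).
Depot-N1-N2-N3-Depot: 38+39+21+27 = 125
Depot-N1-N3-N2-Depot: 38+24+21+11 = 94
Depot-N2-N1-N3-Depot: 11+39+24+27 = 101
The minimum is 94.
One optimal route: Depot → N1 → N3 → N2 → Depot (or its reverse).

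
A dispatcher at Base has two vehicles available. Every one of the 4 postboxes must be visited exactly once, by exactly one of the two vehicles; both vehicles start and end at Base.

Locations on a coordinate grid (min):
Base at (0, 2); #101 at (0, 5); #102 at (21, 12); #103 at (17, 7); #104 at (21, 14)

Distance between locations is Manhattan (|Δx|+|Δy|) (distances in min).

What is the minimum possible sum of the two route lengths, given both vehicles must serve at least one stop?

Minimum combined distance: 72 min.

There are 2^3 − 1 = 7 ways to divide the 4 stops into two non-empty groups. For each, the best each vehicle can do is its own shortest tour through its group:
  {#101} + {#102, #103, #104}: 6 + 66 = 72
  {#102} + {#101, #103, #104}: 62 + 66 = 128
  {#101, #102} + {#103, #104}: 62 + 66 = 128
  {#103} + {#101, #102, #104}: 44 + 66 = 110
  {#101, #103} + {#102, #104}: 44 + 66 = 110
  {#102, #103} + {#101, #104}: 62 + 66 = 128
  … (7 splits in total)
Best: vehicle 1 Base → #101 → Base = 6; vehicle 2 Base → #102 → #104 → #103 → Base = 66; combined 72.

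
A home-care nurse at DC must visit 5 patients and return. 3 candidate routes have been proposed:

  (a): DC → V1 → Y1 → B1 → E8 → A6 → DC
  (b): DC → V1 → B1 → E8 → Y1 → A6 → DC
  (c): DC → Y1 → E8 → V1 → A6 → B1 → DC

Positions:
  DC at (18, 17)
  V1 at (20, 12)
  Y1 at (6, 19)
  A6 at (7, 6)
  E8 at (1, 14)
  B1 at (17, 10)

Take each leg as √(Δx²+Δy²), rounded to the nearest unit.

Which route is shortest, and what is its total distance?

(a): 5 + 16 + 14 + 16 + 10 + 16 = 77
(b): 5 + 4 + 16 + 7 + 13 + 16 = 61
(c): 12 + 7 + 19 + 14 + 11 + 7 = 70

Shortest is (b), total 61.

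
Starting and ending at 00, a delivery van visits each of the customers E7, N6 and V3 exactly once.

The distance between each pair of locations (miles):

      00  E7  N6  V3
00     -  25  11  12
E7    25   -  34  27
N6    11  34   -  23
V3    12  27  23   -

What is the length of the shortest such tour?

There are 3 distinct closed tours to check (reversals are equivalent).
00-E7-N6-V3-00: 25+34+23+12 = 94
00-E7-V3-N6-00: 25+27+23+11 = 86
00-N6-E7-V3-00: 11+34+27+12 = 84
The minimum is 84.
One optimal route: 00 → N6 → E7 → V3 → 00 (or its reverse).

Minimum total distance: 84 miles.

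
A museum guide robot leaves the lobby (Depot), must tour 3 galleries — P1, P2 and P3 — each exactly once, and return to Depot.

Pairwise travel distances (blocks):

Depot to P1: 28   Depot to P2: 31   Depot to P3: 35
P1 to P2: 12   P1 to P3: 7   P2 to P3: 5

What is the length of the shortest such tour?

With 3 stops there are 3!/2 = 3 distinct round trips (a route and its reverse cost the same).
Depot-P1-P2-P3-Depot: 28+12+5+35 = 80
Depot-P1-P3-P2-Depot: 28+7+5+31 = 71
Depot-P2-P1-P3-Depot: 31+12+7+35 = 85
The minimum is 71.
One optimal route: Depot → P1 → P3 → P2 → Depot (or its reverse).

71 blocks — the shortest possible round trip.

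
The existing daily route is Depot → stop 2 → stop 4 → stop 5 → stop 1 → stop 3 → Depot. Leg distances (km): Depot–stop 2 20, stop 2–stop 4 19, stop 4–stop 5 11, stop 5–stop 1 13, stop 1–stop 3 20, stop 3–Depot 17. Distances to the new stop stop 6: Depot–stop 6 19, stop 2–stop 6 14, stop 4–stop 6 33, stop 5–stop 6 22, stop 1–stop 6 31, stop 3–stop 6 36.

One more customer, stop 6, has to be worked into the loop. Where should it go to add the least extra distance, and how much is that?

Insertion cost between consecutive stops i–j is d(i,stop 6) + d(stop 6,j) − d(i,j):
  between Depot and stop 2: 19 + 14 − 20 = 13
  between stop 2 and stop 4: 14 + 33 − 19 = 28
  between stop 4 and stop 5: 33 + 22 − 11 = 44
  between stop 5 and stop 1: 22 + 31 − 13 = 40
  between stop 1 and stop 3: 31 + 36 − 20 = 47
  between stop 3 and Depot: 36 + 19 − 17 = 38
Cheapest insertion is between Depot and stop 2, adding 13.
New total = 100 + 13 = 113.

Adding 13 km by placing stop 6 on the Depot–stop 2 leg.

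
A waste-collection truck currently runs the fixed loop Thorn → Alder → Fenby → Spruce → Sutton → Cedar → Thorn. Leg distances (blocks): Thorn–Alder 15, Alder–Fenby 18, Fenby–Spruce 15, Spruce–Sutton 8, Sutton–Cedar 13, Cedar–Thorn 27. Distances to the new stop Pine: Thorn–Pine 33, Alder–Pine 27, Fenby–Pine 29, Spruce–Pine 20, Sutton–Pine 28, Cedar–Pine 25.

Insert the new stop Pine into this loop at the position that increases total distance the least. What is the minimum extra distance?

Minimum extra distance: 31 blocks, inserting Pine between Cedar and Thorn.

Insertion cost between consecutive stops i–j is d(i,Pine) + d(Pine,j) − d(i,j):
  between Thorn and Alder: 33 + 27 − 15 = 45
  between Alder and Fenby: 27 + 29 − 18 = 38
  between Fenby and Spruce: 29 + 20 − 15 = 34
  between Spruce and Sutton: 20 + 28 − 8 = 40
  between Sutton and Cedar: 28 + 25 − 13 = 40
  between Cedar and Thorn: 25 + 33 − 27 = 31
Cheapest insertion is between Cedar and Thorn, adding 31.
New total = 96 + 31 = 127.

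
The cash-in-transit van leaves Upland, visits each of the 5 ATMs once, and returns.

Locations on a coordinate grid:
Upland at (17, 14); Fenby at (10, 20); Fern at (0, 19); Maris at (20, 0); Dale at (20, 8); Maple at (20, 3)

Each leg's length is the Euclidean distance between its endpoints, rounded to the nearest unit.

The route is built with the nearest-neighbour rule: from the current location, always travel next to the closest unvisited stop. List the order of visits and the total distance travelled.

From Upland: distances to unvisited — Dale=7, Fenby=9, Maple=11, Maris=14, Fern=18. Nearest is Dale (7).
From Dale: distances to unvisited — Maple=5, Maris=8, Fenby=16, Fern=23. Nearest is Maple (5).
From Maple: distances to unvisited — Maris=3, Fenby=20, Fern=26. Nearest is Maris (3).
From Maris: distances to unvisited — Fenby=22, Fern=28. Nearest is Fenby (22).
From Fenby: distances to unvisited — Fern=10. Nearest is Fern (10).
Return Fern→Upland: 18.
Total = 7 + 5 + 3 + 22 + 10 + 18 = 65.

Nearest-neighbour total = 65; route Upland → Dale → Maple → Maris → Fenby → Fern → Upland.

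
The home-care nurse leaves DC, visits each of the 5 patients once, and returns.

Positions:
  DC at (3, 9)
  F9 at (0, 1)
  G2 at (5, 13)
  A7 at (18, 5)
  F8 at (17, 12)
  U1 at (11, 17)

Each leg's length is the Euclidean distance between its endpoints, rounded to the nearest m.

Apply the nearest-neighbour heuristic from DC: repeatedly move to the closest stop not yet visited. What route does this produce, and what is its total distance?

Total distance 53 m via the nearest-neighbour route DC → G2 → U1 → F8 → A7 → F9 → DC.

At DC the remaining stops are G2 4, F9 9, U1 11, F8 14, A7 16; go to G2.
At G2 the remaining stops are U1 7, F8 12, F9 13, A7 15; go to U1.
At U1 the remaining stops are F8 8, A7 14, F9 19; go to F8.
At F8 the remaining stops are A7 7, F9 20; go to A7.
At A7 the remaining stops are F9 18; go to F9.
Return F9→DC: 9.
Total = 4 + 7 + 8 + 7 + 18 + 9 = 53.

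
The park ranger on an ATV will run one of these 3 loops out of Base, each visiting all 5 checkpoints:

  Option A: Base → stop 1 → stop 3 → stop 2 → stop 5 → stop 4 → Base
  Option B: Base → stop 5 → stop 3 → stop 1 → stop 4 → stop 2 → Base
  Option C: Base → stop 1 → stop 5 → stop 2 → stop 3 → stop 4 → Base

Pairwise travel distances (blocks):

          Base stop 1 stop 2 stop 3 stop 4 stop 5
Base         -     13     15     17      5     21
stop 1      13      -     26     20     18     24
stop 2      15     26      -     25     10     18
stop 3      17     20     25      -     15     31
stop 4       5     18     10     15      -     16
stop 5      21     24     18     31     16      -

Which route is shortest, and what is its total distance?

Shortest is Option A, total 97 blocks.

Option A: 13 + 20 + 25 + 18 + 16 + 5 = 97
Option B: 21 + 31 + 20 + 18 + 10 + 15 = 115
Option C: 13 + 24 + 18 + 25 + 15 + 5 = 100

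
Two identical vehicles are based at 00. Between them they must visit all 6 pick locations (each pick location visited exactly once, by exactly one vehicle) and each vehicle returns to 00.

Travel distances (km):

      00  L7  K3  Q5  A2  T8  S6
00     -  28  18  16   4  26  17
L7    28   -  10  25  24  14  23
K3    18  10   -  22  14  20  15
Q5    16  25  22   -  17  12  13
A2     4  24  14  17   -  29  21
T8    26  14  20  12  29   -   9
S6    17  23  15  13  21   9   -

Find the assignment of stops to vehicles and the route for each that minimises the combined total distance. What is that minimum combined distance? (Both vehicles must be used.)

Minimum combined distance: 88 km.

Try each way of splitting the stops between the two vehicles (each non-empty) and, for each split, find the best tour for each vehicle:
  {L7} + {K3, Q5, A2, T8, S6}: 56 + 70 = 126
  {K3} + {L7, Q5, A2, T8, S6}: 36 + 80 = 116
  {L7, K3} + {Q5, A2, T8, S6}: 56 + 59 = 115
  {Q5} + {L7, K3, A2, T8, S6}: 32 + 68 = 100
  {L7, Q5} + {K3, A2, T8, S6}: 69 + 64 = 133
  {K3, Q5} + {L7, A2, T8, S6}: 56 + 68 = 124
  … (31 splits in total)
  {A2} + {L7, K3, Q5, T8, S6}: 8 + 80 = 88  ← best
Best: vehicle 1 00 → A2 → 00 = 8; vehicle 2 00 → K3 → L7 → T8 → S6 → Q5 → 00 = 80; combined 88.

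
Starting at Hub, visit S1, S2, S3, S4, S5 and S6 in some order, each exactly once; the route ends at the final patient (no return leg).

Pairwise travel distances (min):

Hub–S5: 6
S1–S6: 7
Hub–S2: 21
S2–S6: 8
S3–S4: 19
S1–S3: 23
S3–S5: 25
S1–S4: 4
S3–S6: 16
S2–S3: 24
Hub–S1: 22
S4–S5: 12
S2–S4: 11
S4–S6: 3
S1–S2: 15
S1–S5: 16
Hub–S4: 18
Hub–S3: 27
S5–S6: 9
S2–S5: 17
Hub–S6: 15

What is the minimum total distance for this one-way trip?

Shortest open route: 61 min.

There are 6! = 720 possible orderings.
Hub - S1 - S2 - S3 - S4 - S5 - S6: 22+15+24+19+12+9 = 101
Hub - S1 - S2 - S3 - S4 - S6 - S5: 22+15+24+19+3+9 = 92
Hub - S1 - S2 - S3 - S5 - S4 - S6: 22+15+24+25+12+3 = 101
Hub - S1 - S2 - S3 - S5 - S6 - S4: 22+15+24+25+9+3 = 98
Hub - S1 - S2 - S3 - S6 - S4 - S5: 22+15+24+16+3+12 = 92
Hub - S1 - S2 - S3 - S6 - S5 - S4: 22+15+24+16+9+12 = 98
Hub - S1 - S2 - S4 - S3 - S5 - S6: 22+15+11+19+25+9 = 101
Hub - S1 - S2 - S4 - S3 - S6 - S5: 22+15+11+19+16+9 = 92
… (712 more)
Hub - S5 - S1 - S4 - S2 - S6 - S3: 6+16+4+11+8+16 = 61  ← best
The minimum is 61.
One shortest path: Hub → S5 → S1 → S4 → S2 → S6 → S3.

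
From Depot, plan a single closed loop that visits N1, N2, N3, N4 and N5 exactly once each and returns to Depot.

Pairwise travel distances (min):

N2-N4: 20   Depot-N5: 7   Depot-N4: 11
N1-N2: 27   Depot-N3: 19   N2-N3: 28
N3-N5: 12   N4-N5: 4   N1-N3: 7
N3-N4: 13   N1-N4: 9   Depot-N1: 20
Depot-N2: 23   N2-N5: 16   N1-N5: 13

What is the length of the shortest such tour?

78 min — the shortest possible round trip.

With 5 stops there are 5!/2 = 60 distinct round trips (a route and its reverse cost the same).
Depot-N1-N2-N3-N4-N5-Depot: 20+27+28+13+4+7 = 99
Depot-N1-N2-N3-N5-N4-Depot: 20+27+28+12+4+11 = 102
Depot-N1-N2-N4-N3-N5-Depot: 20+27+20+13+12+7 = 99
Depot-N1-N2-N4-N5-N3-Depot: 20+27+20+4+12+19 = 102
Depot-N1-N2-N5-N3-N4-Depot: 20+27+16+12+13+11 = 99
Depot-N1-N2-N5-N4-N3-Depot: 20+27+16+4+13+19 = 99
Depot-N1-N3-N2-N4-N5-Depot: 20+7+28+20+4+7 = 86
Depot-N1-N3-N2-N5-N4-Depot: 20+7+28+16+4+11 = 86
Depot-N1-N3-N4-N2-N5-Depot: 20+7+13+20+16+7 = 83
Depot-N1-N3-N4-N5-N2-Depot: 20+7+13+4+16+23 = 83
Depot-N1-N3-N5-N2-N4-Depot: 20+7+12+16+20+11 = 86
Depot-N1-N3-N5-N4-N2-Depot: 20+7+12+4+20+23 = 86
Depot-N1-N4-N2-N3-N5-Depot: 20+9+20+28+12+7 = 96
Depot-N1-N4-N2-N5-N3-Depot: 20+9+20+16+12+19 = 96
… (46 more)
Depot-N2-N3-N1-N4-N5-Depot: 23+28+7+9+4+7 = 78  ← best
The minimum is 78.
One optimal route: Depot → N2 → N3 → N1 → N4 → N5 → Depot (or its reverse).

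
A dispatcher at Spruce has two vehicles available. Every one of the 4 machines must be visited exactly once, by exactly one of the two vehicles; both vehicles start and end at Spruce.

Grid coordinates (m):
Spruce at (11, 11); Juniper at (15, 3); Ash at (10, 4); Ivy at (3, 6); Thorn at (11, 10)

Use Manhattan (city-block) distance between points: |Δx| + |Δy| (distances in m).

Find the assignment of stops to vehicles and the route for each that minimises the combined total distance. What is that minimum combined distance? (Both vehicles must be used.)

Try each way of splitting the stops between the two vehicles (each non-empty) and, for each split, find the best tour for each vehicle:
  {Juniper} + {Ash, Ivy, Thorn}: 24 + 30 = 54
  {Ash} + {Juniper, Ivy, Thorn}: 16 + 40 = 56
  {Juniper, Ash} + {Ivy, Thorn}: 26 + 26 = 52
  {Ivy} + {Juniper, Ash, Thorn}: 26 + 26 = 52
  {Juniper, Ivy} + {Ash, Thorn}: 40 + 16 = 56
  {Ash, Ivy} + {Juniper, Thorn}: 30 + 24 = 54
  … (7 splits in total)
  {Juniper, Ash, Ivy} + {Thorn}: 40 + 2 = 42  ← best
Best: vehicle 1 Spruce → Juniper → Ash → Ivy → Spruce = 40; vehicle 2 Spruce → Thorn → Spruce = 2; combined 42.

42 m — the smallest possible combined total.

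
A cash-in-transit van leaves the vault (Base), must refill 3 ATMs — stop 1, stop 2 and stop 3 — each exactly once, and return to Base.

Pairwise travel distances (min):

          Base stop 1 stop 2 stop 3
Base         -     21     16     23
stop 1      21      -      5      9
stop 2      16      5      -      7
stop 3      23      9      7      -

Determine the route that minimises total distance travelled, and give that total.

53 min — the shortest possible round trip.

With 3 stops there are 3!/2 = 3 distinct round trips (a route and its reverse cost the same).
Base - stop 1 - stop 2 - stop 3 - Base: 21+5+7+23 = 56
Base - stop 1 - stop 3 - stop 2 - Base: 21+9+7+16 = 53
Base - stop 2 - stop 1 - stop 3 - Base: 16+5+9+23 = 53
The minimum is 53.
One optimal route: Base → stop 1 → stop 3 → stop 2 → Base (or its reverse).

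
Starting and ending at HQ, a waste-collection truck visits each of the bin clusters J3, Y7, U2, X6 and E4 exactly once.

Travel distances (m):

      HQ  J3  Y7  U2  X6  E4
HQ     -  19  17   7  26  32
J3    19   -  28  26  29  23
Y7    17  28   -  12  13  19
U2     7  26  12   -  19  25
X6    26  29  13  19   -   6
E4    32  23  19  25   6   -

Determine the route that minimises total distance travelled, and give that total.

Shortest round trip = 80 m.

There are 60 distinct closed tours to check (reversals are equivalent).
HQ→J3→Y7→U2→X6→E4→HQ: 19+28+12+19+6+32 = 116
HQ→J3→Y7→U2→E4→X6→HQ: 19+28+12+25+6+26 = 116
HQ→J3→Y7→X6→U2→E4→HQ: 19+28+13+19+25+32 = 136
HQ→J3→Y7→X6→E4→U2→HQ: 19+28+13+6+25+7 = 98
HQ→J3→Y7→E4→U2→X6→HQ: 19+28+19+25+19+26 = 136
HQ→J3→Y7→E4→X6→U2→HQ: 19+28+19+6+19+7 = 98
HQ→J3→U2→Y7→X6→E4→HQ: 19+26+12+13+6+32 = 108
HQ→J3→U2→Y7→E4→X6→HQ: 19+26+12+19+6+26 = 108
HQ→J3→U2→X6→Y7→E4→HQ: 19+26+19+13+19+32 = 128
HQ→J3→U2→X6→E4→Y7→HQ: 19+26+19+6+19+17 = 106
HQ→J3→U2→E4→Y7→X6→HQ: 19+26+25+19+13+26 = 128
HQ→J3→U2→E4→X6→Y7→HQ: 19+26+25+6+13+17 = 106
HQ→J3→X6→Y7→U2→E4→HQ: 19+29+13+12+25+32 = 130
HQ→J3→X6→Y7→E4→U2→HQ: 19+29+13+19+25+7 = 112
… (46 more)
HQ→J3→E4→X6→Y7→U2→HQ: 19+23+6+13+12+7 = 80  ← best
The minimum is 80.
One optimal route: HQ → J3 → E4 → X6 → Y7 → U2 → HQ (or its reverse).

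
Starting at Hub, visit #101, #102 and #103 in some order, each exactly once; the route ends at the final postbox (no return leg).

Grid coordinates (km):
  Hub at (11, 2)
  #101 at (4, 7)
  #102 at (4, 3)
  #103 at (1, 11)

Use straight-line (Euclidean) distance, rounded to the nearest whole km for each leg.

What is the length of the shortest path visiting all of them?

Shortest open route: 16 km.

There are 3! = 6 possible orderings.
Hub - #101 - #102 - #103: 9+4+9 = 22
Hub - #101 - #103 - #102: 9+5+9 = 23
Hub - #102 - #101 - #103: 7+4+5 = 16
Hub - #102 - #103 - #101: 7+9+5 = 21
Hub - #103 - #101 - #102: 13+5+4 = 22
Hub - #103 - #102 - #101: 13+9+4 = 26
The minimum is 16.
One shortest path: Hub → #102 → #101 → #103.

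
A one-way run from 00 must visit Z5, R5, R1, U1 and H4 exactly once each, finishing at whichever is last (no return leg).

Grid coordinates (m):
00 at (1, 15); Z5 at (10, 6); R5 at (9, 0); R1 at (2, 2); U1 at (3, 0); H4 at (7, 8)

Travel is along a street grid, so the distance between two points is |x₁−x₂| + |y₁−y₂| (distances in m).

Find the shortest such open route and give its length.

There are 5! = 120 possible orderings.
00→Z5→R5→R1→U1→H4: 18+7+9+3+12 = 49
00→Z5→R5→R1→H4→U1: 18+7+9+11+12 = 57
00→Z5→R5→U1→R1→H4: 18+7+6+3+11 = 45
00→Z5→R5→U1→H4→R1: 18+7+6+12+11 = 54
00→Z5→R5→H4→R1→U1: 18+7+10+11+3 = 49
00→Z5→R5→H4→U1→R1: 18+7+10+12+3 = 50
00→Z5→R1→R5→U1→H4: 18+12+9+6+12 = 57
00→Z5→R1→R5→H4→U1: 18+12+9+10+12 = 61
00→Z5→R1→U1→R5→H4: 18+12+3+6+10 = 49
00→Z5→R1→U1→H4→R5: 18+12+3+12+10 = 55
00→Z5→R1→H4→R5→U1: 18+12+11+10+6 = 57
00→Z5→R1→H4→U1→R5: 18+12+11+12+6 = 59
00→Z5→U1→R5→R1→H4: 18+13+6+9+11 = 57
00→Z5→U1→R5→H4→R1: 18+13+6+10+11 = 58
… (106 more)
00→H4→Z5→R5→U1→R1: 13+5+7+6+3 = 34  ← best
The minimum is 34.
One shortest path: 00 → H4 → Z5 → R5 → U1 → R1.

Minimum one-way distance = 34 m.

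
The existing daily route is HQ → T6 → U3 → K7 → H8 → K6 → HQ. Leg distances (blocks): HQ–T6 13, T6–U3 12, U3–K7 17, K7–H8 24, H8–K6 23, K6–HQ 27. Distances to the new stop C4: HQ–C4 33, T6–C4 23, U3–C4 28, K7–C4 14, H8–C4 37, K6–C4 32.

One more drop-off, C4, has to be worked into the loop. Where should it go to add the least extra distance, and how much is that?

+25 blocks — insert C4 between U3 and K7.

Insertion cost between consecutive stops i–j is d(i,C4) + d(C4,j) − d(i,j):
  between HQ and T6: 33 + 23 − 13 = 43
  between T6 and U3: 23 + 28 − 12 = 39
  between U3 and K7: 28 + 14 − 17 = 25
  between K7 and H8: 14 + 37 − 24 = 27
  between H8 and K6: 37 + 32 − 23 = 46
  between K6 and HQ: 32 + 33 − 27 = 38
Cheapest insertion is between U3 and K7, adding 25.
New total = 116 + 25 = 141.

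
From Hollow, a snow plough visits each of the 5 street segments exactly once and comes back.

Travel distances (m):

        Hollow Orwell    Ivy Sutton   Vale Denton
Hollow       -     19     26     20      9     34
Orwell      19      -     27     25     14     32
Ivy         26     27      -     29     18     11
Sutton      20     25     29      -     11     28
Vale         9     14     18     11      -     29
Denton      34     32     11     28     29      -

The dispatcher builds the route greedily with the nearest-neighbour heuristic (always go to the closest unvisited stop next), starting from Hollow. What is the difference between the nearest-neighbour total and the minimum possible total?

Excess over optimum: 12 m.

Hollow: Vale=9, Orwell=19, Sutton=20, Ivy=26, Denton=34 ⇒ Vale
Vale: Sutton=11, Orwell=14, Ivy=18, Denton=29 ⇒ Sutton
Sutton: Orwell=25, Denton=28, Ivy=29 ⇒ Orwell
Orwell: Ivy=27, Denton=32 ⇒ Ivy
Ivy: Denton=11 ⇒ Denton
NN route Hollow → Vale → Sutton → Orwell → Ivy → Denton → Hollow costs 117.
Optimal: Hollow → Orwell → Ivy → Denton → Sutton → Vale → Hollow costs 105 (by enumerating all 60 distinct tours).
Excess = 117 − 105 = 12.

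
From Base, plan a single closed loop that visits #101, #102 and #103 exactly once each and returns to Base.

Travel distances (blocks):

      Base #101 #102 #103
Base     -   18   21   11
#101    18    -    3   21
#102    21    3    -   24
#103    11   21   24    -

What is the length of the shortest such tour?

Shortest round trip = 56 blocks.

Base→#101→#102→#103→Base: 18+3+24+11 = 56
Base→#101→#103→#102→Base: 18+21+24+21 = 84
Base→#102→#101→#103→Base: 21+3+21+11 = 56
The minimum is 56.
One optimal route: Base → #101 → #102 → #103 → Base (or its reverse).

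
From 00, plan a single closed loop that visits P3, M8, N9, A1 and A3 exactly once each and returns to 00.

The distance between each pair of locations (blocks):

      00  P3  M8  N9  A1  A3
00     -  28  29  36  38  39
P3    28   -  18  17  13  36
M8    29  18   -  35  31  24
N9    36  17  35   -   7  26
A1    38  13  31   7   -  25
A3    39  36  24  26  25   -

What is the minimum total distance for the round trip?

Shortest round trip = 127 blocks.

00→P3→M8→N9→A1→A3→00: 28+18+35+7+25+39 = 152
00→P3→M8→N9→A3→A1→00: 28+18+35+26+25+38 = 170
00→P3→M8→A1→N9→A3→00: 28+18+31+7+26+39 = 149
00→P3→M8→A1→A3→N9→00: 28+18+31+25+26+36 = 164
00→P3→M8→A3→N9→A1→00: 28+18+24+26+7+38 = 141
00→P3→M8→A3→A1→N9→00: 28+18+24+25+7+36 = 138
00→P3→N9→M8→A1→A3→00: 28+17+35+31+25+39 = 175
00→P3→N9→M8→A3→A1→00: 28+17+35+24+25+38 = 167
00→P3→N9→A1→M8→A3→00: 28+17+7+31+24+39 = 146
00→P3→N9→A1→A3→M8→00: 28+17+7+25+24+29 = 130
00→P3→N9→A3→M8→A1→00: 28+17+26+24+31+38 = 164
00→P3→N9→A3→A1→M8→00: 28+17+26+25+31+29 = 156
00→P3→A1→M8→N9→A3→00: 28+13+31+35+26+39 = 172
00→P3→A1→M8→A3→N9→00: 28+13+31+24+26+36 = 158
… (46 more)
00→P3→A1→N9→A3→M8→00: 28+13+7+26+24+29 = 127  ← best
The minimum is 127.
One optimal route: 00 → P3 → A1 → N9 → A3 → M8 → 00 (or its reverse).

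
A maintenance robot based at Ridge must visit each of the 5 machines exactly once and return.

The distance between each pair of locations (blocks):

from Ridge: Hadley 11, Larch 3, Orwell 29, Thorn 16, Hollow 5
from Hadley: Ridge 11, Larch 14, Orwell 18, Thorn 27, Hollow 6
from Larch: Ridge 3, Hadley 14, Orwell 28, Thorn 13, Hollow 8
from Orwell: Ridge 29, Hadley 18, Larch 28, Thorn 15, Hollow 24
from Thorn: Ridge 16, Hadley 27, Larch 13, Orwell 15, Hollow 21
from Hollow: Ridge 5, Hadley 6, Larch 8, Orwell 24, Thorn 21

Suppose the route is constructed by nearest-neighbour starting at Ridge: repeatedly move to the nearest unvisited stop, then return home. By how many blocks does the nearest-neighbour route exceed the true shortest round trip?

6 blocks longer than the optimal tour.

From Ridge: Larch=3, Hollow=5, Hadley=11, Thorn=16, Orwell=29 → choose Larch (3).
From Larch: Hollow=8, Thorn=13, Hadley=14, Orwell=28 → choose Hollow (8).
From Hollow: Hadley=6, Thorn=21, Orwell=24 → choose Hadley (6).
From Hadley: Orwell=18, Thorn=27 → choose Orwell (18).
From Orwell: Thorn=15 → choose Thorn (15).
NN route Ridge → Larch → Hollow → Hadley → Orwell → Thorn → Ridge costs 66.
Optimal: Ridge → Larch → Thorn → Orwell → Hadley → Hollow → Ridge costs 60 (by enumerating all 60 distinct tours).
Excess = 66 − 60 = 6.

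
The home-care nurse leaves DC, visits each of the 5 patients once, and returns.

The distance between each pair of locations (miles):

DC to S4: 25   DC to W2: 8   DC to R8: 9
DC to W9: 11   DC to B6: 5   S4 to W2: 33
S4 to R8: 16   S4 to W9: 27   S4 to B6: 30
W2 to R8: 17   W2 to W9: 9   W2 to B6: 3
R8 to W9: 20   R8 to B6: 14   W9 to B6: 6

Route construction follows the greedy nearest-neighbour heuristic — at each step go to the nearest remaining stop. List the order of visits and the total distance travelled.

DC → [B6:5 / W2:8 / R8:9 / W9:11 / S4:25] → B6 (5)
B6 → [W2:3 / W9:6 / R8:14 / S4:30] → W2 (3)
W2 → [W9:9 / R8:17 / S4:33] → W9 (9)
W9 → [R8:20 / S4:27] → R8 (20)
R8 → [S4:16] → S4 (16)
Return S4→DC: 25.
Total = 5 + 3 + 9 + 20 + 16 + 25 = 78.

Total distance 78 miles via the nearest-neighbour route DC → B6 → W2 → W9 → R8 → S4 → DC.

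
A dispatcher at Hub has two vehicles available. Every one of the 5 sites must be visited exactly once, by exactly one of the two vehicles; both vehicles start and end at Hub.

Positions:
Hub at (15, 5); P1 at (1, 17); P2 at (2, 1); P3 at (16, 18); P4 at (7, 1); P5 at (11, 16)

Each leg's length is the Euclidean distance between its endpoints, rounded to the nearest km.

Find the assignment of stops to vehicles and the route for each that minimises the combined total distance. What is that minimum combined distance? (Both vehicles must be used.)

Try each way of splitting the stops between the two vehicles (each non-empty) and, for each split, find the best tour for each vehicle:
  {P1} + {P2, P3, P4, P5}: 36 + 49 = 85
  {P2} + {P1, P3, P4, P5}: 28 + 54 = 82
  {P1, P2} + {P3, P4, P5}: 48 + 43 = 91
  {P3} + {P1, P2, P4, P5}: 26 + 52 = 78
  {P1, P3} + {P2, P4, P5}: 46 + 43 = 89
  {P2, P3} + {P1, P4, P5}: 49 + 48 = 97
  … (15 splits in total)
  {P2, P4} + {P1, P3, P5}: 28 + 46 = 74  ← best
Best: vehicle 1 Hub → P2 → P4 → Hub = 28; vehicle 2 Hub → P1 → P5 → P3 → Hub = 46; combined 74.

74 km — the smallest possible combined total.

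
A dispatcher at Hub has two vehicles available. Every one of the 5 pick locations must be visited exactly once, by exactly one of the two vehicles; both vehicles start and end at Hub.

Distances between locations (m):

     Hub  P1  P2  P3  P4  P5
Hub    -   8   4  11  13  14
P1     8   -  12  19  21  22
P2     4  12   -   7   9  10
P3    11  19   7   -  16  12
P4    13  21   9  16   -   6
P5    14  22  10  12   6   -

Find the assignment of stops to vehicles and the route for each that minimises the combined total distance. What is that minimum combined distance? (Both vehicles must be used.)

Try each way of splitting the stops between the two vehicles (each non-empty) and, for each split, find the best tour for each vehicle:
  {P1} + {P2, P3, P4, P5}: 16 + 42 = 58
  {P2} + {P1, P3, P4, P5}: 8 + 58 = 66
  {P1, P2} + {P3, P4, P5}: 24 + 42 = 66
  {P3} + {P1, P2, P4, P5}: 22 + 49 = 71
  {P1, P3} + {P2, P4, P5}: 38 + 33 = 71
  {P2, P3} + {P1, P4, P5}: 22 + 49 = 71
  … (15 splits in total)
Best: vehicle 1 Hub → P1 → Hub = 16; vehicle 2 Hub → P2 → P3 → P5 → P4 → Hub = 42; combined 58.

58 m — the smallest possible combined total.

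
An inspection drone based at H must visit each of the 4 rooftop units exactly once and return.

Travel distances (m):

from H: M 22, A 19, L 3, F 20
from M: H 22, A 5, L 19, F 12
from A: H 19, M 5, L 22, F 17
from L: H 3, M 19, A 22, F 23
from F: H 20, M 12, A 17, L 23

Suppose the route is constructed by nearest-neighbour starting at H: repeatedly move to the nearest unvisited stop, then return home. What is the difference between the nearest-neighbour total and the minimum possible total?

H: L=3, A=19, F=20, M=22 ⇒ L
L: M=19, A=22, F=23 ⇒ M
M: A=5, F=12 ⇒ A
A: F=17 ⇒ F
NN route H → L → M → A → F → H costs 64.
Optimal: H → A → M → F → L → H costs 62 (by enumerating all 12 distinct tours).
Excess = 64 − 62 = 2.

The nearest-neighbour route is 2 m longer than optimal.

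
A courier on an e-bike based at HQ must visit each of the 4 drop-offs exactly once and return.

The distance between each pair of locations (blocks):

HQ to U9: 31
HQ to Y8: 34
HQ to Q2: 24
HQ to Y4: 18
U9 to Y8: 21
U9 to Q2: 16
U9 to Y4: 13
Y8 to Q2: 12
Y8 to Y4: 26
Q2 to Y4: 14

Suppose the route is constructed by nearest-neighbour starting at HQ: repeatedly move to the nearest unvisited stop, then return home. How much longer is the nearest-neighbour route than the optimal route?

From HQ: Y4=18, Q2=24, U9=31, Y8=34 → choose Y4 (18).
From Y4: U9=13, Q2=14, Y8=26 → choose U9 (13).
From U9: Q2=16, Y8=21 → choose Q2 (16).
From Q2: Y8=12 → choose Y8 (12).
NN route HQ → Y4 → U9 → Q2 → Y8 → HQ costs 93.
Optimal: HQ → Q2 → Y8 → U9 → Y4 → HQ costs 88 (by enumerating all 12 distinct tours).
Excess = 93 − 88 = 5.

Excess over optimum: 5 blocks.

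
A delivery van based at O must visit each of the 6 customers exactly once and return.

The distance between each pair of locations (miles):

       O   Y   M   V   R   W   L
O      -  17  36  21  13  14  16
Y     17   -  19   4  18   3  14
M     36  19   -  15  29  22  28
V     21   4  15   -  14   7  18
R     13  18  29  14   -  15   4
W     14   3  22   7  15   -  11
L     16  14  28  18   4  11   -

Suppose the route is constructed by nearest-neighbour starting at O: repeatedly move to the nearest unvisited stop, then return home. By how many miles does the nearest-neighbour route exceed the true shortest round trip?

O: R=13, W=14, L=16, Y=17, V=21, M=36 ⇒ R
R: L=4, V=14, W=15, Y=18, M=29 ⇒ L
L: W=11, Y=14, V=18, M=28 ⇒ W
W: Y=3, V=7, M=22 ⇒ Y
Y: V=4, M=19 ⇒ V
V: M=15 ⇒ M
NN route O → R → L → W → Y → V → M → O costs 86.
Optimal: O → R → L → M → V → Y → W → O costs 81 (by enumerating all 360 distinct tours).
Excess = 86 − 81 = 5.

5 miles longer than the optimal tour.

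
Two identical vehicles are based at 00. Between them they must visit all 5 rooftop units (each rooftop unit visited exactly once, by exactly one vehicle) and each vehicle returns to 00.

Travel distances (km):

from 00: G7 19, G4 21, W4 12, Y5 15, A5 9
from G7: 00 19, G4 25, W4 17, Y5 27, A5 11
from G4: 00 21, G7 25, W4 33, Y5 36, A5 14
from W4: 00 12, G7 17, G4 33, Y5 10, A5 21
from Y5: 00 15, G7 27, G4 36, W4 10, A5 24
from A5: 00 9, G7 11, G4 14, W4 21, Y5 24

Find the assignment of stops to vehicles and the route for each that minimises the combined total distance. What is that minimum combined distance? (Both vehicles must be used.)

Minimum combined distance: 102 km.

Try each way of splitting the stops between the two vehicles (each non-empty) and, for each split, find the best tour for each vehicle:
  {G7} + {G4, W4, Y5, A5}: 38 + 81 = 119
  {G4} + {G7, W4, Y5, A5}: 42 + 62 = 104
  {G7, G4} + {W4, Y5, A5}: 65 + 55 = 120
  {W4} + {G7, G4, Y5, A5}: 24 + 88 = 112
  {G7, W4} + {G4, Y5, A5}: 48 + 74 = 122
  {G4, W4} + {G7, Y5, A5}: 66 + 62 = 128
  … (15 splits in total)
  {W4, Y5} + {G7, G4, A5}: 37 + 65 = 102  ← best
Best: vehicle 1 00 → W4 → Y5 → 00 = 37; vehicle 2 00 → G7 → A5 → G4 → 00 = 65; combined 102.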